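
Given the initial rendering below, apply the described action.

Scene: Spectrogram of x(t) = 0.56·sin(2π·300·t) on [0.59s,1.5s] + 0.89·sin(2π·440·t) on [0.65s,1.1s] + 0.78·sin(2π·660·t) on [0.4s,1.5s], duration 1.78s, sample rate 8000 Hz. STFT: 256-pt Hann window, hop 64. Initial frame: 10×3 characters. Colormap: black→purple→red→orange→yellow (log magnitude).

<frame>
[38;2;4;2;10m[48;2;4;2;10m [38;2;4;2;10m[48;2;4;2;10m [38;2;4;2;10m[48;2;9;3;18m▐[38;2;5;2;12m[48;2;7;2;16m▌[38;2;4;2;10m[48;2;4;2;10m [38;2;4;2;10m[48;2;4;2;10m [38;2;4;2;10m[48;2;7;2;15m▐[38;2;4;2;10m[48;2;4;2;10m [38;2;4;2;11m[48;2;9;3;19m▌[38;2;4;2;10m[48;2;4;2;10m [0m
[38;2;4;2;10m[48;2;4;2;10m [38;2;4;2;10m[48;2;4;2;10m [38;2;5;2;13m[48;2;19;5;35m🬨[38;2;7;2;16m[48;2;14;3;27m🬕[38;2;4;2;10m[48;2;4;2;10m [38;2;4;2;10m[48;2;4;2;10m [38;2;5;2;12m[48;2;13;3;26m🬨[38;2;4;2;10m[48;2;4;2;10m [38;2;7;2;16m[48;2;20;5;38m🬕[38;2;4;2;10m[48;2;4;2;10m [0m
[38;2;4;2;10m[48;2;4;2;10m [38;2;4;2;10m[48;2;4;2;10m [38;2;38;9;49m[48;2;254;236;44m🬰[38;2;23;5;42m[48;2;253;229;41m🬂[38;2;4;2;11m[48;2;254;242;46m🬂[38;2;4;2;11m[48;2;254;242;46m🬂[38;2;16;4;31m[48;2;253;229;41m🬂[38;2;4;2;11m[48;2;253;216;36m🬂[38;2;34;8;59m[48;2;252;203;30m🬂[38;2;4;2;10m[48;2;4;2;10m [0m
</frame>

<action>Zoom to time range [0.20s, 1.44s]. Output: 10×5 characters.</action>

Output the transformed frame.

<frame>
[38;2;4;2;10m[48;2;4;2;10m [38;2;4;2;10m[48;2;8;2;17m▌[38;2;4;2;10m[48;2;4;2;10m [38;2;5;2;12m[48;2;7;2;15m▌[38;2;4;2;10m[48;2;4;2;10m [38;2;4;2;10m[48;2;4;2;10m [38;2;4;2;10m[48;2;4;2;10m [38;2;7;2;15m[48;2;4;2;10m▌[38;2;4;2;10m[48;2;4;2;10m [38;2;4;2;10m[48;2;4;2;10m [0m
[38;2;4;2;10m[48;2;4;2;10m [38;2;4;2;10m[48;2;10;3;20m▌[38;2;4;2;10m[48;2;4;2;10m [38;2;5;2;12m[48;2;8;2;17m▌[38;2;4;2;10m[48;2;4;2;10m [38;2;4;2;10m[48;2;4;2;10m [38;2;4;2;10m[48;2;4;2;10m [38;2;4;2;10m[48;2;7;2;16m▐[38;2;4;2;10m[48;2;4;2;10m [38;2;4;2;10m[48;2;4;2;10m [0m
[38;2;4;2;10m[48;2;4;2;10m [38;2;4;2;10m[48;2;14;3;27m▌[38;2;4;2;10m[48;2;4;2;10m [38;2;7;2;15m[48;2;11;3;22m▌[38;2;4;2;10m[48;2;4;2;10m [38;2;4;2;10m[48;2;4;2;10m [38;2;4;2;10m[48;2;4;2;10m [38;2;4;2;10m[48;2;10;3;21m▐[38;2;4;2;10m[48;2;4;2;10m [38;2;4;2;10m[48;2;4;2;10m [0m
[38;2;4;2;10m[48;2;4;2;10m [38;2;13;4;26m[48;2;105;26;86m🬝[38;2;4;2;10m[48;2;6;2;14m🬎[38;2;16;4;30m[48;2;39;9;69m🬝[38;2;4;2;10m[48;2;6;2;14m🬎[38;2;4;2;10m[48;2;6;2;14m🬎[38;2;4;2;10m[48;2;6;2;14m🬎[38;2;7;2;16m[48;2;28;6;51m🬨[38;2;4;2;10m[48;2;6;2;14m🬎[38;2;4;2;10m[48;2;6;2;14m🬎[0m
[38;2;4;2;10m[48;2;4;2;10m [38;2;43;11;40m[48;2;254;236;44m🬺[38;2;254;236;44m[48;2;5;2;12m🬂[38;2;253;229;41m[48;2;213;79;60m🬎[38;2;254;242;46m[48;2;151;38;83m🬎[38;2;254;242;46m[48;2;151;38;83m🬎[38;2;254;242;46m[48;2;151;38;83m🬎[38;2;253;229;41m[48;2;178;51;77m🬎[38;2;253;216;36m[48;2;151;38;83m🬎[38;2;253;216;36m[48;2;151;38;83m🬎[0m
</frame>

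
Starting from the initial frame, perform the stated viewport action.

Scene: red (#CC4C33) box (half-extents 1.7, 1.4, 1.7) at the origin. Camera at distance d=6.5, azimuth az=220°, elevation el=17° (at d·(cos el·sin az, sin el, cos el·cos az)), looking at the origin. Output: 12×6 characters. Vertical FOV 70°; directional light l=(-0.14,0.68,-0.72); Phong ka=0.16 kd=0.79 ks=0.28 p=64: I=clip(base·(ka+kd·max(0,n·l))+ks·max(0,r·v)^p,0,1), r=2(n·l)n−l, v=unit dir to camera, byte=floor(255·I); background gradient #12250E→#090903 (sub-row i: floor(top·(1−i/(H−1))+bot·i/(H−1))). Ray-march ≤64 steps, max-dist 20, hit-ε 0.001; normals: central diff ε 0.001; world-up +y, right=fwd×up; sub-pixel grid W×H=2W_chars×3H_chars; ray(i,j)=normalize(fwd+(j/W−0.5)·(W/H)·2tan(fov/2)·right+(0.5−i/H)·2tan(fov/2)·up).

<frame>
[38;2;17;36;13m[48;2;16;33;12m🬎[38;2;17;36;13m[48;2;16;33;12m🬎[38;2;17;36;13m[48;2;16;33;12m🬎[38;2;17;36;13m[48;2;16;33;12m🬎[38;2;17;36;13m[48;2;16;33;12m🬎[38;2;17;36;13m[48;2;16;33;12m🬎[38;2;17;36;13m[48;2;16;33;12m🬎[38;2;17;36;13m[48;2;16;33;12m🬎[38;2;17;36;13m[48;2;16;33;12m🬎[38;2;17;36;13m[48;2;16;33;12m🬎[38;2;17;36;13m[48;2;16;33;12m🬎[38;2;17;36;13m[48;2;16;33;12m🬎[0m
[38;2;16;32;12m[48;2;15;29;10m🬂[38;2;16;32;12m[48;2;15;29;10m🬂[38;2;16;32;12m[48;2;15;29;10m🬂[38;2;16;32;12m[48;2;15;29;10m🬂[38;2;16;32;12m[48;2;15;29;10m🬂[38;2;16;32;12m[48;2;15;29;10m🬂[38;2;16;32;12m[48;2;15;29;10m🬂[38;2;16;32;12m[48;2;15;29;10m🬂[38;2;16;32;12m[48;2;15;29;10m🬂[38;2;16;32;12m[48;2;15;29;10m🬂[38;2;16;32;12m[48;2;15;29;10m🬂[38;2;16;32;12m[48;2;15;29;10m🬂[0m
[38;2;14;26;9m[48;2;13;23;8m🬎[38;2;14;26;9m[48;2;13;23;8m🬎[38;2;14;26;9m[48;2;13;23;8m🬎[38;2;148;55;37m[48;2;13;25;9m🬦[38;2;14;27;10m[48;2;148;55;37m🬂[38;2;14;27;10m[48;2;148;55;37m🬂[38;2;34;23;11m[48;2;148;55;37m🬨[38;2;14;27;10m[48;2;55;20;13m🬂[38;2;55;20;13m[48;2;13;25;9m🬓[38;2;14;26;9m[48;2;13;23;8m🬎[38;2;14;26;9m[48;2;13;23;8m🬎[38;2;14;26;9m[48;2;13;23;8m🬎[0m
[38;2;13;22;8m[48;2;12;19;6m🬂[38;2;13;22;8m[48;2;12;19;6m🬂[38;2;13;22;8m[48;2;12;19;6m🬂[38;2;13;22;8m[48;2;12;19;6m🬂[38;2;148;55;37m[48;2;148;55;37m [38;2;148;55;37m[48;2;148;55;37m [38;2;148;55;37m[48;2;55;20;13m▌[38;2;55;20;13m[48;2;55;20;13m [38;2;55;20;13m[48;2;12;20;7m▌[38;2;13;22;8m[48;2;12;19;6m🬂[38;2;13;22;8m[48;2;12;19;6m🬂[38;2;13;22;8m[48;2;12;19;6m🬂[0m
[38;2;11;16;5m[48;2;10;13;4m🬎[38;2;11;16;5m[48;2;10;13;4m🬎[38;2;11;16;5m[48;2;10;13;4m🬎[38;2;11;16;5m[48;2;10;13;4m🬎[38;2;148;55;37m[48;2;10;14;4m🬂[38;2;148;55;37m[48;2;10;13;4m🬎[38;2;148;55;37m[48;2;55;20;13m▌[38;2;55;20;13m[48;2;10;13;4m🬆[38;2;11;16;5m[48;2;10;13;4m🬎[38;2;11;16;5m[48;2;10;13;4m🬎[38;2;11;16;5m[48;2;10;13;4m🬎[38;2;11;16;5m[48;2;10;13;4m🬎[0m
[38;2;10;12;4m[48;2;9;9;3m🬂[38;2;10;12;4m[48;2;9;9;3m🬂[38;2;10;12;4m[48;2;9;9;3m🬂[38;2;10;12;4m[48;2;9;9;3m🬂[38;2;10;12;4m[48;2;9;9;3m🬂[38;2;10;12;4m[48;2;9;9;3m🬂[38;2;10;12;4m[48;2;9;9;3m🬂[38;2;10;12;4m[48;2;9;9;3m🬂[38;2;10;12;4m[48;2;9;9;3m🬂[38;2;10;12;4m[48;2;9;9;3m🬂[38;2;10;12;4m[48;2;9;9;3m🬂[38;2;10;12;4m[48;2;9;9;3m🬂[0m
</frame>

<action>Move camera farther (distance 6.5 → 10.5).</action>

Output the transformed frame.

<frame>
[38;2;17;36;13m[48;2;16;33;12m🬎[38;2;17;36;13m[48;2;16;33;12m🬎[38;2;17;36;13m[48;2;16;33;12m🬎[38;2;17;36;13m[48;2;16;33;12m🬎[38;2;17;36;13m[48;2;16;33;12m🬎[38;2;17;36;13m[48;2;16;33;12m🬎[38;2;17;36;13m[48;2;16;33;12m🬎[38;2;17;36;13m[48;2;16;33;12m🬎[38;2;17;36;13m[48;2;16;33;12m🬎[38;2;17;36;13m[48;2;16;33;12m🬎[38;2;17;36;13m[48;2;16;33;12m🬎[38;2;17;36;13m[48;2;16;33;12m🬎[0m
[38;2;16;32;12m[48;2;15;29;10m🬂[38;2;16;32;12m[48;2;15;29;10m🬂[38;2;16;32;12m[48;2;15;29;10m🬂[38;2;16;32;12m[48;2;15;29;10m🬂[38;2;16;32;12m[48;2;15;29;10m🬂[38;2;16;32;12m[48;2;15;29;10m🬂[38;2;16;32;12m[48;2;15;29;10m🬂[38;2;16;32;12m[48;2;15;29;10m🬂[38;2;16;32;12m[48;2;15;29;10m🬂[38;2;16;32;12m[48;2;15;29;10m🬂[38;2;16;32;12m[48;2;15;29;10m🬂[38;2;16;32;12m[48;2;15;29;10m🬂[0m
[38;2;14;26;9m[48;2;13;23;8m🬎[38;2;14;26;9m[48;2;13;23;8m🬎[38;2;14;26;9m[48;2;13;23;8m🬎[38;2;14;26;9m[48;2;13;23;8m🬎[38;2;13;25;9m[48;2;148;55;37m🬝[38;2;14;26;9m[48;2;148;55;37m🬎[38;2;24;24;10m[48;2;145;53;36m🬨[38;2;55;20;13m[48;2;13;25;9m🬏[38;2;14;26;9m[48;2;13;23;8m🬎[38;2;14;26;9m[48;2;13;23;8m🬎[38;2;14;26;9m[48;2;13;23;8m🬎[38;2;14;26;9m[48;2;13;23;8m🬎[0m
[38;2;13;22;8m[48;2;12;19;6m🬂[38;2;13;22;8m[48;2;12;19;6m🬂[38;2;13;22;8m[48;2;12;19;6m🬂[38;2;13;22;8m[48;2;12;19;6m🬂[38;2;13;22;8m[48;2;12;19;6m🬂[38;2;148;55;37m[48;2;148;55;37m [38;2;148;55;37m[48;2;55;20;13m▌[38;2;55;20;13m[48;2;12;19;6m🬄[38;2;13;22;8m[48;2;12;19;6m🬂[38;2;13;22;8m[48;2;12;19;6m🬂[38;2;13;22;8m[48;2;12;19;6m🬂[38;2;13;22;8m[48;2;12;19;6m🬂[0m
[38;2;11;16;5m[48;2;10;13;4m🬎[38;2;11;16;5m[48;2;10;13;4m🬎[38;2;11;16;5m[48;2;10;13;4m🬎[38;2;11;16;5m[48;2;10;13;4m🬎[38;2;11;16;5m[48;2;10;13;4m🬎[38;2;11;16;5m[48;2;10;13;4m🬎[38;2;11;16;5m[48;2;10;13;4m🬎[38;2;11;16;5m[48;2;10;13;4m🬎[38;2;11;16;5m[48;2;10;13;4m🬎[38;2;11;16;5m[48;2;10;13;4m🬎[38;2;11;16;5m[48;2;10;13;4m🬎[38;2;11;16;5m[48;2;10;13;4m🬎[0m
[38;2;10;12;4m[48;2;9;9;3m🬂[38;2;10;12;4m[48;2;9;9;3m🬂[38;2;10;12;4m[48;2;9;9;3m🬂[38;2;10;12;4m[48;2;9;9;3m🬂[38;2;10;12;4m[48;2;9;9;3m🬂[38;2;10;12;4m[48;2;9;9;3m🬂[38;2;10;12;4m[48;2;9;9;3m🬂[38;2;10;12;4m[48;2;9;9;3m🬂[38;2;10;12;4m[48;2;9;9;3m🬂[38;2;10;12;4m[48;2;9;9;3m🬂[38;2;10;12;4m[48;2;9;9;3m🬂[38;2;10;12;4m[48;2;9;9;3m🬂[0m
</frame>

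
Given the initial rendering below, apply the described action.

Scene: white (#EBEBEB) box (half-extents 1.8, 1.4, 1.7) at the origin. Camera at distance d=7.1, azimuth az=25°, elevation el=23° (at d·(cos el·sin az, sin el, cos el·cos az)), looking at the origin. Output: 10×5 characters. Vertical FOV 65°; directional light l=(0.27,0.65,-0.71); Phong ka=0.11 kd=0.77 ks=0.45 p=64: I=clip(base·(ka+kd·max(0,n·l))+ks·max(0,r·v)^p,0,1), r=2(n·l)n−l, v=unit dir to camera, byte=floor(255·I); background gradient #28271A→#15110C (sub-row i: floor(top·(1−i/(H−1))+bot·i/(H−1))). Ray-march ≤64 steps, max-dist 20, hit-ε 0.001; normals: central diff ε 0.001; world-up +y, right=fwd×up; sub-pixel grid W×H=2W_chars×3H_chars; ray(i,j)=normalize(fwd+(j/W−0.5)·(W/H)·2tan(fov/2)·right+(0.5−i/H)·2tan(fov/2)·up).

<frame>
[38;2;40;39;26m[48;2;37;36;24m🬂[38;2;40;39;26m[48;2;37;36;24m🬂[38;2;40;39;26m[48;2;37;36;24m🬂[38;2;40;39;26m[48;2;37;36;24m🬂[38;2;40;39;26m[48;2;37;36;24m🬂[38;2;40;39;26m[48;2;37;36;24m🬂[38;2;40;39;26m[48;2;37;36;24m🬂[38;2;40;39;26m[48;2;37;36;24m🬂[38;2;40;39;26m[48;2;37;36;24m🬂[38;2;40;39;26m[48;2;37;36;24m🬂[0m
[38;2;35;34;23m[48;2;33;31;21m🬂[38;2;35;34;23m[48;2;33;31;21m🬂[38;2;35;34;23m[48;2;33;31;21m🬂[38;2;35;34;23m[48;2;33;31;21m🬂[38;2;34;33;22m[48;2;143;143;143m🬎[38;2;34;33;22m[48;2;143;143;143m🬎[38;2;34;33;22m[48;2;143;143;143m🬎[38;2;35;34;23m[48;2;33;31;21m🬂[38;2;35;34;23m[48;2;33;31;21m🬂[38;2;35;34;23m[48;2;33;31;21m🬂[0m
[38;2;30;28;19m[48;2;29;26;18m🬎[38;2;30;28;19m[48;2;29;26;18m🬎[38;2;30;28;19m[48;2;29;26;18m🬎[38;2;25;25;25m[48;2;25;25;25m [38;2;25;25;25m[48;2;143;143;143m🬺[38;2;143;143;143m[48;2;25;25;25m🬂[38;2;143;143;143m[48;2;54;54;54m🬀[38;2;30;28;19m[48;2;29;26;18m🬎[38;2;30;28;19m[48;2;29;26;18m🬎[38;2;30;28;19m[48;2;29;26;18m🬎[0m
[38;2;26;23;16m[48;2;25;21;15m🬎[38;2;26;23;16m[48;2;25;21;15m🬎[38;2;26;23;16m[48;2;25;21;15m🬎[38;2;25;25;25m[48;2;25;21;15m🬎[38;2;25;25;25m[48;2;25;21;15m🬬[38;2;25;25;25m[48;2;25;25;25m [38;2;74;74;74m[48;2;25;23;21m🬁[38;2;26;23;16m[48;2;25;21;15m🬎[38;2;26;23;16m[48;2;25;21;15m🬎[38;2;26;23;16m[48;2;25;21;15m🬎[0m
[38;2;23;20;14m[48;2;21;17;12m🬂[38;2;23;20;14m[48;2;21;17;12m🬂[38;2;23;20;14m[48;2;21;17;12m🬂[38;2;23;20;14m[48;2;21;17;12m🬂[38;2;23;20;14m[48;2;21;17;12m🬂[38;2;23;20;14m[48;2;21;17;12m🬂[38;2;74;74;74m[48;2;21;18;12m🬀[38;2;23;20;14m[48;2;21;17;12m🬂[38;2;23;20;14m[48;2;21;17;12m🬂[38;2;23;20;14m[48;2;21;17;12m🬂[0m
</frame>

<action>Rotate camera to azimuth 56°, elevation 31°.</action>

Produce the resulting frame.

<frame>
[38;2;40;39;26m[48;2;37;36;24m🬂[38;2;40;39;26m[48;2;37;36;24m🬂[38;2;40;39;26m[48;2;37;36;24m🬂[38;2;40;39;26m[48;2;37;36;24m🬂[38;2;40;39;26m[48;2;37;36;24m🬂[38;2;40;39;26m[48;2;37;36;24m🬂[38;2;40;39;26m[48;2;37;36;24m🬂[38;2;40;39;26m[48;2;37;36;24m🬂[38;2;40;39;26m[48;2;37;36;24m🬂[38;2;40;39;26m[48;2;37;36;24m🬂[0m
[38;2;35;34;23m[48;2;33;31;21m🬂[38;2;35;34;23m[48;2;33;31;21m🬂[38;2;35;34;23m[48;2;33;31;21m🬂[38;2;34;33;22m[48;2;143;143;143m🬎[38;2;34;33;22m[48;2;143;143;143m🬎[38;2;34;33;22m[48;2;143;143;143m🬎[38;2;34;33;22m[48;2;143;143;143m🬎[38;2;35;34;23m[48;2;33;31;21m🬂[38;2;35;34;23m[48;2;33;31;21m🬂[38;2;35;34;23m[48;2;33;31;21m🬂[0m
[38;2;30;28;19m[48;2;29;26;18m🬎[38;2;30;28;19m[48;2;29;26;18m🬎[38;2;30;28;19m[48;2;29;26;18m🬎[38;2;30;27;19m[48;2;25;25;25m▌[38;2;143;143;143m[48;2;41;41;41m🬊[38;2;143;143;143m[48;2;74;74;74m🬆[38;2;143;143;143m[48;2;74;74;74m🬂[38;2;74;74;74m[48;2;30;27;19m▌[38;2;30;28;19m[48;2;29;26;18m🬎[38;2;30;28;19m[48;2;29;26;18m🬎[0m
[38;2;26;23;16m[48;2;25;21;15m🬎[38;2;26;23;16m[48;2;25;21;15m🬎[38;2;26;23;16m[48;2;25;21;15m🬎[38;2;25;25;25m[48;2;25;22;15m🬁[38;2;74;74;74m[48;2;25;24;23m🬁[38;2;74;74;74m[48;2;74;74;74m [38;2;74;74;74m[48;2;25;21;15m🬎[38;2;74;74;74m[48;2;25;22;15m🬀[38;2;26;23;16m[48;2;25;21;15m🬎[38;2;26;23;16m[48;2;25;21;15m🬎[0m
[38;2;23;20;14m[48;2;21;17;12m🬂[38;2;23;20;14m[48;2;21;17;12m🬂[38;2;23;20;14m[48;2;21;17;12m🬂[38;2;23;20;14m[48;2;21;17;12m🬂[38;2;25;25;25m[48;2;21;18;12m🬁[38;2;74;74;74m[48;2;21;18;12m🬀[38;2;23;20;14m[48;2;21;17;12m🬂[38;2;23;20;14m[48;2;21;17;12m🬂[38;2;23;20;14m[48;2;21;17;12m🬂[38;2;23;20;14m[48;2;21;17;12m🬂[0m
</frame>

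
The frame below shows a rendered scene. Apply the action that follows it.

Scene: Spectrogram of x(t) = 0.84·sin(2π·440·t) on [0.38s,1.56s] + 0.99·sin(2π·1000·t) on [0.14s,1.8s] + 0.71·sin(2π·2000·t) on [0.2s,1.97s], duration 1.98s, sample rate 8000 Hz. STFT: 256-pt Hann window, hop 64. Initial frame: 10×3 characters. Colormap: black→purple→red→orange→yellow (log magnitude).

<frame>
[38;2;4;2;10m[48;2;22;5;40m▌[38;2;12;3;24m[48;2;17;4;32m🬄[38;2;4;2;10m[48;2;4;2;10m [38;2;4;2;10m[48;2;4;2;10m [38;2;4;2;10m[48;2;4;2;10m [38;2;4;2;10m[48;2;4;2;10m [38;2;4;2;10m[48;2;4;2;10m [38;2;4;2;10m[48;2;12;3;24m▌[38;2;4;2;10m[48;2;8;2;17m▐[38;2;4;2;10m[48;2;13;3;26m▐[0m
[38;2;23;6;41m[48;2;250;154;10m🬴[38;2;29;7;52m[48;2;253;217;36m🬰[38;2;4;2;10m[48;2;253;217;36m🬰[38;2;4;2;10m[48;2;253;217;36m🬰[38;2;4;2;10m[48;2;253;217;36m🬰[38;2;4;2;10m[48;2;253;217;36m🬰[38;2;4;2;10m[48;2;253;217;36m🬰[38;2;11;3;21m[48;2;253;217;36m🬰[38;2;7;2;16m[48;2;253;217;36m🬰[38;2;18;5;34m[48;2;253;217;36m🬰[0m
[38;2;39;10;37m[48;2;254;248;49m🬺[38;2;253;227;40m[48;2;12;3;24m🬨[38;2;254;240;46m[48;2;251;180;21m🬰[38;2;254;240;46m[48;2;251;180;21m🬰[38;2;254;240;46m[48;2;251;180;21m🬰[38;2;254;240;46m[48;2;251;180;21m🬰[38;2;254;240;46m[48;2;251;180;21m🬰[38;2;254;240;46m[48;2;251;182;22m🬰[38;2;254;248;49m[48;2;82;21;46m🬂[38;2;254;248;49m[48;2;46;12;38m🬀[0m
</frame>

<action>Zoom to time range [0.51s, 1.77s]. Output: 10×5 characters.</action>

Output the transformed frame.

<frame>
[38;2;4;2;10m[48;2;4;2;10m [38;2;4;2;10m[48;2;4;2;10m [38;2;4;2;10m[48;2;4;2;10m [38;2;4;2;10m[48;2;4;2;10m [38;2;4;2;10m[48;2;4;2;10m [38;2;4;2;10m[48;2;4;2;10m [38;2;4;2;10m[48;2;4;2;10m [38;2;4;2;10m[48;2;4;2;10m [38;2;9;3;19m[48;2;11;3;22m▐[38;2;4;2;10m[48;2;4;2;10m [0m
[38;2;4;2;10m[48;2;4;2;10m [38;2;4;2;10m[48;2;4;2;10m [38;2;4;2;10m[48;2;4;2;10m [38;2;4;2;10m[48;2;4;2;10m [38;2;4;2;10m[48;2;4;2;10m [38;2;4;2;10m[48;2;4;2;10m [38;2;4;2;10m[48;2;4;2;10m [38;2;4;2;10m[48;2;4;2;10m [38;2;10;3;21m[48;2;12;3;24m▐[38;2;4;2;10m[48;2;4;2;10m [0m
[38;2;4;2;10m[48;2;253;219;37m🬰[38;2;4;2;10m[48;2;253;219;37m🬰[38;2;4;2;10m[48;2;253;219;37m🬰[38;2;4;2;10m[48;2;253;219;37m🬰[38;2;4;2;10m[48;2;253;219;37m🬰[38;2;4;2;10m[48;2;253;219;37m🬰[38;2;4;2;10m[48;2;253;219;37m🬰[38;2;4;2;10m[48;2;253;219;37m🬰[38;2;14;3;27m[48;2;253;219;37m🬰[38;2;4;2;10m[48;2;253;219;37m🬰[0m
[38;2;4;2;11m[48;2;254;249;49m🬎[38;2;4;2;11m[48;2;254;249;49m🬎[38;2;4;2;11m[48;2;254;249;49m🬎[38;2;4;2;11m[48;2;254;249;49m🬎[38;2;4;2;11m[48;2;254;249;49m🬎[38;2;4;2;11m[48;2;254;249;49m🬎[38;2;4;2;11m[48;2;254;249;49m🬎[38;2;4;2;11m[48;2;254;249;49m🬎[38;2;21;5;39m[48;2;254;249;49m🬎[38;2;4;2;11m[48;2;254;249;49m🬎[0m
[38;2;254;234;43m[48;2;6;2;13m🬋[38;2;254;234;43m[48;2;6;2;13m🬋[38;2;254;234;43m[48;2;6;2;13m🬋[38;2;254;234;43m[48;2;6;2;13m🬋[38;2;254;234;43m[48;2;6;2;13m🬋[38;2;254;234;43m[48;2;6;2;13m🬋[38;2;254;234;43m[48;2;6;2;13m🬋[38;2;254;234;43m[48;2;6;2;13m🬋[38;2;254;234;43m[48;2;126;36;81m🬃[38;2;4;2;10m[48;2;4;2;10m [0m
</frame>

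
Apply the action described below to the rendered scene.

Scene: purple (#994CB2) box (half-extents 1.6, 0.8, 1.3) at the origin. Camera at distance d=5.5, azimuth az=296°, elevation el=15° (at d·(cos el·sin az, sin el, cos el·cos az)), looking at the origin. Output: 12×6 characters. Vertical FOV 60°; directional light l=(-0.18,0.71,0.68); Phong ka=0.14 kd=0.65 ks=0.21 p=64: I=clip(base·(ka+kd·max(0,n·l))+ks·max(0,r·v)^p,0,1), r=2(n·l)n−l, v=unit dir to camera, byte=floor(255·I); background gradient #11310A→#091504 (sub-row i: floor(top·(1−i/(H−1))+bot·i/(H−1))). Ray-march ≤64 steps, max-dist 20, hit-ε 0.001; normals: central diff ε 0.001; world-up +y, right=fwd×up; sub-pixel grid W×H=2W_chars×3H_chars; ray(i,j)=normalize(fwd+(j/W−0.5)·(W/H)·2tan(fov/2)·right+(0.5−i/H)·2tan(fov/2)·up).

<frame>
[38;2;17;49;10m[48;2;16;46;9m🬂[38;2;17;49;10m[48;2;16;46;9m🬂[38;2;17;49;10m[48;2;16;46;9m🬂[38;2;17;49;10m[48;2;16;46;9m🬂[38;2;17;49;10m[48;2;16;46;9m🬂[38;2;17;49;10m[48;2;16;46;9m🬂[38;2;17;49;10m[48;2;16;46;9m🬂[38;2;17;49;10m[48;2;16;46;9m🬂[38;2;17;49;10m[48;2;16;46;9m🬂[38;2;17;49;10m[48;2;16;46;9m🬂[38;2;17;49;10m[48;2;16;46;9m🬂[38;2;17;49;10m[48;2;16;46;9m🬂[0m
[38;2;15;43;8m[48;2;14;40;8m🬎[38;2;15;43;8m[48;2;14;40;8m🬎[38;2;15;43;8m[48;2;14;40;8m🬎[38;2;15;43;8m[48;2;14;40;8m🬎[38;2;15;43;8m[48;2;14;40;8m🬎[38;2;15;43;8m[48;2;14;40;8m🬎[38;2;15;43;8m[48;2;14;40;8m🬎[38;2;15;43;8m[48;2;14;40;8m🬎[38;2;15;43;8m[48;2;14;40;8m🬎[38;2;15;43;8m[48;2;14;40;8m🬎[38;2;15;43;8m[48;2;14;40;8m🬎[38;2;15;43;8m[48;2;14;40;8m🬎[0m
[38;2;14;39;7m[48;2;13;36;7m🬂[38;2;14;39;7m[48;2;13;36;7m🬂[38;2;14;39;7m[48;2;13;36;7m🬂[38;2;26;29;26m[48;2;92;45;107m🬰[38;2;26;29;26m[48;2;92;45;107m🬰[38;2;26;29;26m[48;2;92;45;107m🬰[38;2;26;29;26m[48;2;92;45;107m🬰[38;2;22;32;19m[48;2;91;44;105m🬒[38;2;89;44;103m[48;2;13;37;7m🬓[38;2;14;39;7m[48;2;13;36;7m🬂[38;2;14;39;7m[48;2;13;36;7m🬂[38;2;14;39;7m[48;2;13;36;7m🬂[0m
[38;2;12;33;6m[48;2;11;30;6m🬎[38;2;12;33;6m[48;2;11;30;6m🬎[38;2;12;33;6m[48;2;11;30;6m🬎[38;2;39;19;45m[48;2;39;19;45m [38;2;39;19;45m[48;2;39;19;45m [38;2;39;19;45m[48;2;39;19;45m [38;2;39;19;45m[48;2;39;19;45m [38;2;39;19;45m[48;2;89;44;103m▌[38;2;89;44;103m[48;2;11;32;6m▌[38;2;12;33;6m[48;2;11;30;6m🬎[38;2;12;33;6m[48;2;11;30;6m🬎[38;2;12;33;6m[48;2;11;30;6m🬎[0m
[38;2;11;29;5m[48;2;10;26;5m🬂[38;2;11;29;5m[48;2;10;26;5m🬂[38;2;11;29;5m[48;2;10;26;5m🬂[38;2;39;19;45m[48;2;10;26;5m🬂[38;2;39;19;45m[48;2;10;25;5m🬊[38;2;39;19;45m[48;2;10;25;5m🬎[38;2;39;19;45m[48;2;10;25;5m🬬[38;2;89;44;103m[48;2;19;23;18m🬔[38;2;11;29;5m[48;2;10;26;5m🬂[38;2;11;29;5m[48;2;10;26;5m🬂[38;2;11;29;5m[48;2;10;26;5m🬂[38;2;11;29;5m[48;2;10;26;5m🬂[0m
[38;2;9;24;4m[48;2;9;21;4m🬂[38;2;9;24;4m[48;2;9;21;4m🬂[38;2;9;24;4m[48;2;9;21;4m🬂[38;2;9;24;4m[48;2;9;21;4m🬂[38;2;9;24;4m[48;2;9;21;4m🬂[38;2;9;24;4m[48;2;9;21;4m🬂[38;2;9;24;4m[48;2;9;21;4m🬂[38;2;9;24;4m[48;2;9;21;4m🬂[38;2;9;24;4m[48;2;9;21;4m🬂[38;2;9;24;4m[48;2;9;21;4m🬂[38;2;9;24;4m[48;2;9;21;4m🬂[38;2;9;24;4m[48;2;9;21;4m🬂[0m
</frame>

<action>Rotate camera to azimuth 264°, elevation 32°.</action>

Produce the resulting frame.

<frame>
[38;2;17;49;10m[48;2;16;46;9m🬂[38;2;17;49;10m[48;2;16;46;9m🬂[38;2;17;49;10m[48;2;16;46;9m🬂[38;2;17;49;10m[48;2;16;46;9m🬂[38;2;17;49;10m[48;2;16;46;9m🬂[38;2;17;49;10m[48;2;16;46;9m🬂[38;2;17;49;10m[48;2;16;46;9m🬂[38;2;17;49;10m[48;2;16;46;9m🬂[38;2;17;49;10m[48;2;16;46;9m🬂[38;2;17;49;10m[48;2;16;46;9m🬂[38;2;17;49;10m[48;2;16;46;9m🬂[38;2;17;49;10m[48;2;16;46;9m🬂[0m
[38;2;15;43;8m[48;2;14;40;8m🬎[38;2;15;43;8m[48;2;14;40;8m🬎[38;2;15;43;8m[48;2;14;40;8m🬎[38;2;15;43;8m[48;2;14;40;8m🬎[38;2;15;43;8m[48;2;14;40;8m🬎[38;2;15;43;8m[48;2;14;40;8m🬎[38;2;15;43;8m[48;2;14;40;8m🬎[38;2;15;43;8m[48;2;14;40;8m🬎[38;2;15;43;8m[48;2;14;40;8m🬎[38;2;15;43;8m[48;2;14;40;8m🬎[38;2;15;43;8m[48;2;14;40;8m🬎[38;2;15;43;8m[48;2;14;40;8m🬎[0m
[38;2;14;39;7m[48;2;13;36;7m🬂[38;2;14;39;7m[48;2;13;36;7m🬂[38;2;14;39;7m[48;2;13;36;7m🬂[38;2;14;39;7m[48;2;13;36;7m🬂[38;2;14;39;7m[48;2;92;45;107m🬀[38;2;92;45;107m[48;2;92;45;107m [38;2;92;45;107m[48;2;92;45;107m [38;2;92;45;107m[48;2;92;45;107m [38;2;92;45;107m[48;2;13;37;7m🬓[38;2;14;39;7m[48;2;13;36;7m🬂[38;2;14;39;7m[48;2;13;36;7m🬂[38;2;14;39;7m[48;2;13;36;7m🬂[0m
[38;2;12;33;6m[48;2;11;30;6m🬎[38;2;12;33;6m[48;2;11;30;6m🬎[38;2;12;33;6m[48;2;11;30;6m🬎[38;2;12;33;6m[48;2;11;30;6m🬎[38;2;92;45;107m[48;2;39;19;45m🬂[38;2;92;45;107m[48;2;39;19;45m🬂[38;2;92;45;107m[48;2;39;19;45m🬂[38;2;92;45;107m[48;2;39;19;45m🬂[38;2;92;45;107m[48;2;39;19;45m🬂[38;2;12;33;6m[48;2;11;30;6m🬎[38;2;12;33;6m[48;2;11;30;6m🬎[38;2;12;33;6m[48;2;11;30;6m🬎[0m
[38;2;11;29;5m[48;2;10;26;5m🬂[38;2;11;29;5m[48;2;10;26;5m🬂[38;2;11;29;5m[48;2;10;26;5m🬂[38;2;11;29;5m[48;2;10;26;5m🬂[38;2;39;19;45m[48;2;39;19;45m [38;2;39;19;45m[48;2;39;19;45m [38;2;39;19;45m[48;2;39;19;45m [38;2;39;19;45m[48;2;10;25;5m🬝[38;2;39;19;45m[48;2;10;25;5m🬎[38;2;11;29;5m[48;2;10;26;5m🬂[38;2;11;29;5m[48;2;10;26;5m🬂[38;2;11;29;5m[48;2;10;26;5m🬂[0m
[38;2;9;24;4m[48;2;9;21;4m🬂[38;2;9;24;4m[48;2;9;21;4m🬂[38;2;9;24;4m[48;2;9;21;4m🬂[38;2;9;24;4m[48;2;9;21;4m🬂[38;2;9;24;4m[48;2;9;21;4m🬂[38;2;9;24;4m[48;2;9;21;4m🬂[38;2;9;24;4m[48;2;9;21;4m🬂[38;2;9;24;4m[48;2;9;21;4m🬂[38;2;9;24;4m[48;2;9;21;4m🬂[38;2;9;24;4m[48;2;9;21;4m🬂[38;2;9;24;4m[48;2;9;21;4m🬂[38;2;9;24;4m[48;2;9;21;4m🬂[0m
</frame>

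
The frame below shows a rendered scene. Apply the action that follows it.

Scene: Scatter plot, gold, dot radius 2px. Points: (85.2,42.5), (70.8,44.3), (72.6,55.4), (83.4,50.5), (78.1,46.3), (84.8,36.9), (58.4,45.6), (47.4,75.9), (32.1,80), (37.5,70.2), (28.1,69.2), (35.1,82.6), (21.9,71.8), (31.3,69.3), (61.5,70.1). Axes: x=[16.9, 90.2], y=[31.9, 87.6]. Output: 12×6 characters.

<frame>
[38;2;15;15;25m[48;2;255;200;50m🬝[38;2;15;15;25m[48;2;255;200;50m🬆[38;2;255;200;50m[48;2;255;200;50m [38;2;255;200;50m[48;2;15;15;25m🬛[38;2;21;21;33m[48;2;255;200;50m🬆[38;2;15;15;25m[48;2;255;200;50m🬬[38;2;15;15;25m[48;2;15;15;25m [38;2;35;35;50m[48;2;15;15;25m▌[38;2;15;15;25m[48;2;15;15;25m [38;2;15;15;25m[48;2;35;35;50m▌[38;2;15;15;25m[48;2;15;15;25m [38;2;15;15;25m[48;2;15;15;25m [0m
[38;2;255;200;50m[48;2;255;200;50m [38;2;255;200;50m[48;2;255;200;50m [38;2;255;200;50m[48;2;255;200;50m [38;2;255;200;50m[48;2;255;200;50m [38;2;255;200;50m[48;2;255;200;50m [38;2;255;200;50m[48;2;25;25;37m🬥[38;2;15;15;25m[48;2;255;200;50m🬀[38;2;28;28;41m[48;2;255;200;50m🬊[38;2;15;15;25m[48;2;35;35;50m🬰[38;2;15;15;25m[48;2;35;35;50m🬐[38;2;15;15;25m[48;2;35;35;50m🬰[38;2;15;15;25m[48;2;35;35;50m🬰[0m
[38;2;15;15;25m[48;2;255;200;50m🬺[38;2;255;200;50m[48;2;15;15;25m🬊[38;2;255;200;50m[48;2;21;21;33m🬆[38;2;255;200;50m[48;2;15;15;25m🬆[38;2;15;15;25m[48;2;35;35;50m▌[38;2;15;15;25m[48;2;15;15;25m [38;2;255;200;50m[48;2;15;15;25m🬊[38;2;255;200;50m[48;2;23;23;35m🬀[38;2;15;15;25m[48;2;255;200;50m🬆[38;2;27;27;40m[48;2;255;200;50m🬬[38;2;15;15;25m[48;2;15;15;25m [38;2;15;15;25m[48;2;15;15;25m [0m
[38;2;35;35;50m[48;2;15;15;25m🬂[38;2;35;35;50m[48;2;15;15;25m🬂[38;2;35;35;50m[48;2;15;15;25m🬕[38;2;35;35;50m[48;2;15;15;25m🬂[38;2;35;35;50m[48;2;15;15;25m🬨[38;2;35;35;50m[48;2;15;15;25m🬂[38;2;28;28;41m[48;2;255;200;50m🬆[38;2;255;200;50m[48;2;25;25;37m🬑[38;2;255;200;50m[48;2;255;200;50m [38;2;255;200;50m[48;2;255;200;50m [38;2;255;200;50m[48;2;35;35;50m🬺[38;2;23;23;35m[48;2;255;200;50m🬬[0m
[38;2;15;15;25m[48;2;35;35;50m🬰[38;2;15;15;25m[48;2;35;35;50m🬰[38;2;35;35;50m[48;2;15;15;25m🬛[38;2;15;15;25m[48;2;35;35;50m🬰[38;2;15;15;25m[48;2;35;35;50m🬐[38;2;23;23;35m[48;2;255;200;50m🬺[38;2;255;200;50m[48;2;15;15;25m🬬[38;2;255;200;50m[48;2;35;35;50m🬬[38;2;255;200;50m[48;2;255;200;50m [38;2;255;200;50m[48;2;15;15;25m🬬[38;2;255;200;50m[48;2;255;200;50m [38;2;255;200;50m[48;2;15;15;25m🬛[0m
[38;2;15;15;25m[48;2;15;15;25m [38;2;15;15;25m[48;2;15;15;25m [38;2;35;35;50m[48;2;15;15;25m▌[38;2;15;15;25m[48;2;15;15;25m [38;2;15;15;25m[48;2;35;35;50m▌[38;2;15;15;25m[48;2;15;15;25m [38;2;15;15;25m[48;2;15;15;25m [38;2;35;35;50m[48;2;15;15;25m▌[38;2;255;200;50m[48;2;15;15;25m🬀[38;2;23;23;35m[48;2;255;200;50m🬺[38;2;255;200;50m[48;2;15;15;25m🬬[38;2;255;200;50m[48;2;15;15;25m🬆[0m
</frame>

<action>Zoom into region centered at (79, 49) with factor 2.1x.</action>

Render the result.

<frame>
[38;2;15;15;25m[48;2;15;15;25m [38;2;15;15;25m[48;2;15;15;25m [38;2;35;35;50m[48;2;15;15;25m▌[38;2;15;15;25m[48;2;255;200;50m🬝[38;2;15;15;25m[48;2;35;35;50m▌[38;2;15;15;25m[48;2;15;15;25m [38;2;15;15;25m[48;2;15;15;25m [38;2;35;35;50m[48;2;15;15;25m▌[38;2;15;15;25m[48;2;15;15;25m [38;2;15;15;25m[48;2;35;35;50m▌[38;2;15;15;25m[48;2;15;15;25m [38;2;15;15;25m[48;2;15;15;25m [0m
[38;2;15;15;25m[48;2;35;35;50m🬰[38;2;15;15;25m[48;2;35;35;50m🬰[38;2;27;27;40m[48;2;255;200;50m🬴[38;2;255;200;50m[48;2;255;200;50m [38;2;255;200;50m[48;2;35;35;50m🬛[38;2;15;15;25m[48;2;35;35;50m🬰[38;2;15;15;25m[48;2;35;35;50m🬰[38;2;27;27;40m[48;2;255;200;50m🬬[38;2;15;15;25m[48;2;35;35;50m🬰[38;2;15;15;25m[48;2;35;35;50m🬐[38;2;15;15;25m[48;2;35;35;50m🬰[38;2;15;15;25m[48;2;35;35;50m🬰[0m
[38;2;15;15;25m[48;2;15;15;25m [38;2;15;15;25m[48;2;15;15;25m [38;2;35;35;50m[48;2;15;15;25m▌[38;2;15;15;25m[48;2;255;200;50m🬺[38;2;15;15;25m[48;2;35;35;50m▌[38;2;15;15;25m[48;2;255;200;50m🬬[38;2;15;15;25m[48;2;255;200;50m🬐[38;2;255;200;50m[48;2;255;200;50m [38;2;15;15;25m[48;2;255;200;50m🬸[38;2;15;15;25m[48;2;35;35;50m▌[38;2;15;15;25m[48;2;15;15;25m [38;2;15;15;25m[48;2;15;15;25m [0m
[38;2;35;35;50m[48;2;15;15;25m🬂[38;2;35;35;50m[48;2;15;15;25m🬂[38;2;35;35;50m[48;2;255;200;50m🬆[38;2;255;200;50m[48;2;35;35;50m🬺[38;2;35;35;50m[48;2;255;200;50m🬀[38;2;255;200;50m[48;2;255;200;50m [38;2;255;200;50m[48;2;23;23;35m🬃[38;2;255;200;50m[48;2;35;35;50m🬶[38;2;23;23;35m[48;2;255;200;50m🬬[38;2;35;35;50m[48;2;15;15;25m🬨[38;2;35;35;50m[48;2;15;15;25m🬂[38;2;35;35;50m[48;2;15;15;25m🬂[0m
[38;2;15;15;25m[48;2;35;35;50m🬰[38;2;15;15;25m[48;2;35;35;50m🬰[38;2;255;200;50m[48;2;31;31;45m🬁[38;2;255;200;50m[48;2;21;21;33m🬆[38;2;15;15;25m[48;2;35;35;50m🬐[38;2;255;200;50m[48;2;23;23;35m🬀[38;2;23;23;35m[48;2;255;200;50m🬺[38;2;255;200;50m[48;2;35;35;50m🬬[38;2;255;200;50m[48;2;21;21;33m🬆[38;2;15;15;25m[48;2;35;35;50m🬐[38;2;15;15;25m[48;2;35;35;50m🬰[38;2;15;15;25m[48;2;35;35;50m🬰[0m
[38;2;15;15;25m[48;2;15;15;25m [38;2;15;15;25m[48;2;15;15;25m [38;2;35;35;50m[48;2;15;15;25m▌[38;2;15;15;25m[48;2;15;15;25m [38;2;15;15;25m[48;2;35;35;50m▌[38;2;15;15;25m[48;2;15;15;25m [38;2;15;15;25m[48;2;255;200;50m🬴[38;2;255;200;50m[48;2;255;200;50m [38;2;255;200;50m[48;2;15;15;25m🬛[38;2;15;15;25m[48;2;35;35;50m▌[38;2;15;15;25m[48;2;15;15;25m [38;2;15;15;25m[48;2;15;15;25m [0m
</frame>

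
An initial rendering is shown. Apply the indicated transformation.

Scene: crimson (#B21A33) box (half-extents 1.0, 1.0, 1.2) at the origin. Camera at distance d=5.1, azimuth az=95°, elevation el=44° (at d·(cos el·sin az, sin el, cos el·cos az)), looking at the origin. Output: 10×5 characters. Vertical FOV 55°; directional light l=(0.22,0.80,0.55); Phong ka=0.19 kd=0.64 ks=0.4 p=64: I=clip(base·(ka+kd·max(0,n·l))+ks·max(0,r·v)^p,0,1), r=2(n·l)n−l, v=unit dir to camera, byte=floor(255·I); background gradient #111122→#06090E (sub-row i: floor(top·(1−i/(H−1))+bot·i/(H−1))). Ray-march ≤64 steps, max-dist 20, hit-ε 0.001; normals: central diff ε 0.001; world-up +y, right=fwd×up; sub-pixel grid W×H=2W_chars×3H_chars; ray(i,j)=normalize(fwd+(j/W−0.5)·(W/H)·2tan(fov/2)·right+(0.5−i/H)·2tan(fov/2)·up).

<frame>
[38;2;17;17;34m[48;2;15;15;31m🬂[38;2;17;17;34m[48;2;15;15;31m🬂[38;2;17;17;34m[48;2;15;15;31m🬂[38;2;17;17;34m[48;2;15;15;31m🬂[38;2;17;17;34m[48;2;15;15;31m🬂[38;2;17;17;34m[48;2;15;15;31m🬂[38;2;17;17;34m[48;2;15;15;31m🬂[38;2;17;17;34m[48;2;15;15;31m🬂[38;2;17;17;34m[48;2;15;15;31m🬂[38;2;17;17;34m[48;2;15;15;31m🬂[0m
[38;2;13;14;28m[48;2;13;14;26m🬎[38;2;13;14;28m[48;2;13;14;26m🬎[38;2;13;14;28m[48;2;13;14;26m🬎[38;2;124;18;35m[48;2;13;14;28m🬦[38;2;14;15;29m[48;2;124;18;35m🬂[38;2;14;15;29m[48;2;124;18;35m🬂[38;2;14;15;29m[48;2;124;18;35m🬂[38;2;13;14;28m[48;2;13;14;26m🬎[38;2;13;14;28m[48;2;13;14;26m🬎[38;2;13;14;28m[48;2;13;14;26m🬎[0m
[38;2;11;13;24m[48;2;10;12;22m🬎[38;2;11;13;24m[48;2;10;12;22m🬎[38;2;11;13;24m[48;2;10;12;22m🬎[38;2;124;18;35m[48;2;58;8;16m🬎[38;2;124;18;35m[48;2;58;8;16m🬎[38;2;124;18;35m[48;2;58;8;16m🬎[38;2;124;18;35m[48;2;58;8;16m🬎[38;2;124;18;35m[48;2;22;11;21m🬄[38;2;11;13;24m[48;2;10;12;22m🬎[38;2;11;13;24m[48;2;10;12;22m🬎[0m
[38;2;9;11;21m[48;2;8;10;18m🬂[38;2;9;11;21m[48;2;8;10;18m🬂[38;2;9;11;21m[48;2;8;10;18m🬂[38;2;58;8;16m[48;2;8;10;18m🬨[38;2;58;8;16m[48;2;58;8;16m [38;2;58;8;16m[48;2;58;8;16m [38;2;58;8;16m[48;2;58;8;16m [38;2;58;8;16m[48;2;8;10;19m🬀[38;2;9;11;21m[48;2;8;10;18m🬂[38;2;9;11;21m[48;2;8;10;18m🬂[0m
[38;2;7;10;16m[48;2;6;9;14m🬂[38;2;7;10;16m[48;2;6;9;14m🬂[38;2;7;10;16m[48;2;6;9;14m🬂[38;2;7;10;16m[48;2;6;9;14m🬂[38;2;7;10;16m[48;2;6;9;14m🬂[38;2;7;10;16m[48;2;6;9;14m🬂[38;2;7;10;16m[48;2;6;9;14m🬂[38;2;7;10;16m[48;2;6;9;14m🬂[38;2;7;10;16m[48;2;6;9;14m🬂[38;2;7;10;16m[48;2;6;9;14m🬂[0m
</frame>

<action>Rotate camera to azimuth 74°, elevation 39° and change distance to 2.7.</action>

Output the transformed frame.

<frame>
[38;2;17;17;34m[48;2;15;15;31m🬂[38;2;17;17;34m[48;2;124;18;35m🬂[38;2;17;17;34m[48;2;124;18;35m🬂[38;2;17;17;34m[48;2;124;18;35m🬂[38;2;17;17;34m[48;2;124;18;35m🬂[38;2;17;17;34m[48;2;124;18;35m🬂[38;2;17;17;34m[48;2;124;18;35m🬂[38;2;17;17;34m[48;2;124;18;35m🬂[38;2;124;18;35m[48;2;16;16;33m🬱[38;2;124;18;35m[48;2;16;16;32m🬏[0m
[38;2;124;18;35m[48;2;13;14;28m🬷[38;2;124;18;35m[48;2;124;18;35m [38;2;124;18;35m[48;2;124;18;35m [38;2;124;18;35m[48;2;124;18;35m [38;2;124;18;35m[48;2;124;18;35m [38;2;124;18;35m[48;2;124;18;35m [38;2;124;18;35m[48;2;124;18;35m [38;2;124;18;35m[48;2;124;18;35m [38;2;124;18;35m[48;2;58;8;16m🬝[38;2;124;18;35m[48;2;58;8;16m🬎[0m
[38;2;124;18;35m[48;2;58;8;16m🬎[38;2;124;18;35m[48;2;58;8;16m🬎[38;2;124;18;35m[48;2;58;8;16m🬆[38;2;124;18;35m[48;2;58;8;16m🬂[38;2;124;18;35m[48;2;58;8;16m🬂[38;2;124;18;35m[48;2;58;8;16m🬀[38;2;58;8;16m[48;2;58;8;16m [38;2;58;8;16m[48;2;58;8;16m [38;2;58;8;16m[48;2;58;8;16m [38;2;58;8;16m[48;2;58;8;16m [0m
[38;2;58;8;16m[48;2;8;10;18m🬬[38;2;58;8;16m[48;2;58;8;16m [38;2;58;8;16m[48;2;58;8;16m [38;2;58;8;16m[48;2;58;8;16m [38;2;58;8;16m[48;2;58;8;16m [38;2;58;8;16m[48;2;58;8;16m [38;2;58;8;16m[48;2;58;8;16m [38;2;58;8;16m[48;2;58;8;16m [38;2;58;8;16m[48;2;58;8;16m [38;2;58;8;16m[48;2;8;10;18m🬝[0m
[38;2;58;8;16m[48;2;6;9;14m🬁[38;2;58;8;16m[48;2;6;9;14m🬬[38;2;58;8;16m[48;2;58;8;16m [38;2;58;8;16m[48;2;58;8;16m [38;2;58;8;16m[48;2;58;8;16m [38;2;58;8;16m[48;2;58;8;16m [38;2;58;8;16m[48;2;58;8;16m [38;2;58;8;16m[48;2;58;8;16m [38;2;58;8;16m[48;2;6;9;14m🬎[38;2;58;8;16m[48;2;6;9;14m🬀[0m
</frame>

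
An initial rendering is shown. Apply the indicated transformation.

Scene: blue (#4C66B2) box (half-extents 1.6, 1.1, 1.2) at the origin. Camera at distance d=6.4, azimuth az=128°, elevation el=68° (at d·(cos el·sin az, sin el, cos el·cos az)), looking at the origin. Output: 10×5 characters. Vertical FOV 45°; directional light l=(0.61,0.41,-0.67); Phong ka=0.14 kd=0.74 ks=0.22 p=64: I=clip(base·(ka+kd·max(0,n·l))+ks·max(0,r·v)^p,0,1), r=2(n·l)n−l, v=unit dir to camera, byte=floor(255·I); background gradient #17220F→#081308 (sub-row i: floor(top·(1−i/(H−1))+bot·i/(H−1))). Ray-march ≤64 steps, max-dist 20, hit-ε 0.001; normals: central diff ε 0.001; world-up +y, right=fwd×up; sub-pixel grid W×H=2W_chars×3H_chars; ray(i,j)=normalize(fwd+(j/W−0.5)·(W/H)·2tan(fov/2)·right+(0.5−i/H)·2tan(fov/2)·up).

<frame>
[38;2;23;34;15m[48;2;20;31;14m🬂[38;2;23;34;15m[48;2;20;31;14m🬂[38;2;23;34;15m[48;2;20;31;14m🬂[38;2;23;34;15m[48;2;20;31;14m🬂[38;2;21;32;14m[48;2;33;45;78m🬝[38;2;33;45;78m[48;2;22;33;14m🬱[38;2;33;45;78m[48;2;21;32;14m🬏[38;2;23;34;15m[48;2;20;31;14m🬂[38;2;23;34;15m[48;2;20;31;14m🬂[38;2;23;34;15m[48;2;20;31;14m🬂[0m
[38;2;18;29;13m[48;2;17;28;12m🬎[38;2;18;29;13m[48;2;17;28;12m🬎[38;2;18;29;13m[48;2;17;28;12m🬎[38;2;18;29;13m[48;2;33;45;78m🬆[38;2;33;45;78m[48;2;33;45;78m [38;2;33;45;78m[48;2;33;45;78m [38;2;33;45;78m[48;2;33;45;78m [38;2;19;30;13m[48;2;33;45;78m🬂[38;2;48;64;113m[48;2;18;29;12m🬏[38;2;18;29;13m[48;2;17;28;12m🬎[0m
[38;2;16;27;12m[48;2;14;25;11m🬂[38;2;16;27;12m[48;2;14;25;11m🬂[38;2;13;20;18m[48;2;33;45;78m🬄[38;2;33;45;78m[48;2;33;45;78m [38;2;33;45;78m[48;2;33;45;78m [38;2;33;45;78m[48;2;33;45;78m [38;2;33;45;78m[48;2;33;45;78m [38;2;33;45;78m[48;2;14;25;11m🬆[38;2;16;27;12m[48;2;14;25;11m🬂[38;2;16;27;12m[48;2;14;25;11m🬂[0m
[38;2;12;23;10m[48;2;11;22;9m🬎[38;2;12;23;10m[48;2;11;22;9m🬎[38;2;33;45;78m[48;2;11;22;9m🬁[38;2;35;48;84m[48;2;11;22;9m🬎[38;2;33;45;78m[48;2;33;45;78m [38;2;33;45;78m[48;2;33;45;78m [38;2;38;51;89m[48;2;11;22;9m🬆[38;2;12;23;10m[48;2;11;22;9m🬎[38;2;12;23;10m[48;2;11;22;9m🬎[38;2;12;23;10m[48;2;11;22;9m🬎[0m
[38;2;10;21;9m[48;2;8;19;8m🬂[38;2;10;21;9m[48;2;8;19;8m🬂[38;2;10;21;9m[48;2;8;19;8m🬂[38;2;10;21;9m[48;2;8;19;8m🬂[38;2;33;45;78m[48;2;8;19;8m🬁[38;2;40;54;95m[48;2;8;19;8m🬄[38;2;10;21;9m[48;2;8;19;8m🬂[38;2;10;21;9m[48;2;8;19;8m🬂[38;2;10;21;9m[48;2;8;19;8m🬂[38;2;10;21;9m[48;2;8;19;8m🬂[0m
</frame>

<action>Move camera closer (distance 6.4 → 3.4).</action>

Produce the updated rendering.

<frame>
[38;2;23;34;15m[48;2;20;31;14m🬂[38;2;22;33;14m[48;2;33;45;78m🬆[38;2;33;45;78m[48;2;33;45;78m [38;2;33;45;78m[48;2;33;45;78m [38;2;33;45;78m[48;2;33;45;78m [38;2;33;45;78m[48;2;33;45;78m [38;2;33;45;78m[48;2;33;45;78m [38;2;33;45;78m[48;2;33;45;78m [38;2;33;45;78m[48;2;33;45;78m [38;2;33;45;78m[48;2;33;45;78m [0m
[38;2;19;30;13m[48;2;33;45;78m🬀[38;2;33;45;78m[48;2;33;45;78m [38;2;33;45;78m[48;2;33;45;78m [38;2;33;45;78m[48;2;33;45;78m [38;2;33;45;78m[48;2;33;45;78m [38;2;33;45;78m[48;2;33;45;78m [38;2;33;45;78m[48;2;33;45;78m [38;2;33;45;78m[48;2;33;45;78m [38;2;33;45;78m[48;2;33;45;78m [38;2;33;45;78m[48;2;33;45;78m [0m
[38;2;33;45;78m[48;2;33;45;78m [38;2;33;45;78m[48;2;33;45;78m [38;2;33;45;78m[48;2;33;45;78m [38;2;33;45;78m[48;2;33;45;78m [38;2;33;45;78m[48;2;33;45;78m [38;2;33;45;78m[48;2;33;45;78m [38;2;33;45;78m[48;2;33;45;78m [38;2;33;45;78m[48;2;33;45;78m [38;2;33;45;78m[48;2;33;45;78m [38;2;33;45;78m[48;2;33;45;78m [0m
[38;2;33;45;78m[48;2;33;45;78m [38;2;33;45;78m[48;2;33;45;78m [38;2;33;45;78m[48;2;33;45;78m [38;2;33;45;78m[48;2;33;45;78m [38;2;33;45;78m[48;2;33;45;78m [38;2;33;45;78m[48;2;33;45;78m [38;2;33;45;78m[48;2;33;45;78m [38;2;33;45;78m[48;2;33;45;78m [38;2;33;45;78m[48;2;33;45;78m [38;2;33;45;78m[48;2;11;22;9m🬄[0m
[38;2;33;45;78m[48;2;33;45;78m [38;2;33;45;78m[48;2;33;45;78m [38;2;33;45;78m[48;2;33;45;78m [38;2;33;45;78m[48;2;33;45;78m [38;2;33;45;78m[48;2;33;45;78m [38;2;33;45;78m[48;2;33;45;78m [38;2;33;45;78m[48;2;33;45;78m [38;2;33;45;78m[48;2;33;45;78m [38;2;33;45;78m[48;2;8;19;8m🬄[38;2;10;21;9m[48;2;8;19;8m🬂[0m
</frame>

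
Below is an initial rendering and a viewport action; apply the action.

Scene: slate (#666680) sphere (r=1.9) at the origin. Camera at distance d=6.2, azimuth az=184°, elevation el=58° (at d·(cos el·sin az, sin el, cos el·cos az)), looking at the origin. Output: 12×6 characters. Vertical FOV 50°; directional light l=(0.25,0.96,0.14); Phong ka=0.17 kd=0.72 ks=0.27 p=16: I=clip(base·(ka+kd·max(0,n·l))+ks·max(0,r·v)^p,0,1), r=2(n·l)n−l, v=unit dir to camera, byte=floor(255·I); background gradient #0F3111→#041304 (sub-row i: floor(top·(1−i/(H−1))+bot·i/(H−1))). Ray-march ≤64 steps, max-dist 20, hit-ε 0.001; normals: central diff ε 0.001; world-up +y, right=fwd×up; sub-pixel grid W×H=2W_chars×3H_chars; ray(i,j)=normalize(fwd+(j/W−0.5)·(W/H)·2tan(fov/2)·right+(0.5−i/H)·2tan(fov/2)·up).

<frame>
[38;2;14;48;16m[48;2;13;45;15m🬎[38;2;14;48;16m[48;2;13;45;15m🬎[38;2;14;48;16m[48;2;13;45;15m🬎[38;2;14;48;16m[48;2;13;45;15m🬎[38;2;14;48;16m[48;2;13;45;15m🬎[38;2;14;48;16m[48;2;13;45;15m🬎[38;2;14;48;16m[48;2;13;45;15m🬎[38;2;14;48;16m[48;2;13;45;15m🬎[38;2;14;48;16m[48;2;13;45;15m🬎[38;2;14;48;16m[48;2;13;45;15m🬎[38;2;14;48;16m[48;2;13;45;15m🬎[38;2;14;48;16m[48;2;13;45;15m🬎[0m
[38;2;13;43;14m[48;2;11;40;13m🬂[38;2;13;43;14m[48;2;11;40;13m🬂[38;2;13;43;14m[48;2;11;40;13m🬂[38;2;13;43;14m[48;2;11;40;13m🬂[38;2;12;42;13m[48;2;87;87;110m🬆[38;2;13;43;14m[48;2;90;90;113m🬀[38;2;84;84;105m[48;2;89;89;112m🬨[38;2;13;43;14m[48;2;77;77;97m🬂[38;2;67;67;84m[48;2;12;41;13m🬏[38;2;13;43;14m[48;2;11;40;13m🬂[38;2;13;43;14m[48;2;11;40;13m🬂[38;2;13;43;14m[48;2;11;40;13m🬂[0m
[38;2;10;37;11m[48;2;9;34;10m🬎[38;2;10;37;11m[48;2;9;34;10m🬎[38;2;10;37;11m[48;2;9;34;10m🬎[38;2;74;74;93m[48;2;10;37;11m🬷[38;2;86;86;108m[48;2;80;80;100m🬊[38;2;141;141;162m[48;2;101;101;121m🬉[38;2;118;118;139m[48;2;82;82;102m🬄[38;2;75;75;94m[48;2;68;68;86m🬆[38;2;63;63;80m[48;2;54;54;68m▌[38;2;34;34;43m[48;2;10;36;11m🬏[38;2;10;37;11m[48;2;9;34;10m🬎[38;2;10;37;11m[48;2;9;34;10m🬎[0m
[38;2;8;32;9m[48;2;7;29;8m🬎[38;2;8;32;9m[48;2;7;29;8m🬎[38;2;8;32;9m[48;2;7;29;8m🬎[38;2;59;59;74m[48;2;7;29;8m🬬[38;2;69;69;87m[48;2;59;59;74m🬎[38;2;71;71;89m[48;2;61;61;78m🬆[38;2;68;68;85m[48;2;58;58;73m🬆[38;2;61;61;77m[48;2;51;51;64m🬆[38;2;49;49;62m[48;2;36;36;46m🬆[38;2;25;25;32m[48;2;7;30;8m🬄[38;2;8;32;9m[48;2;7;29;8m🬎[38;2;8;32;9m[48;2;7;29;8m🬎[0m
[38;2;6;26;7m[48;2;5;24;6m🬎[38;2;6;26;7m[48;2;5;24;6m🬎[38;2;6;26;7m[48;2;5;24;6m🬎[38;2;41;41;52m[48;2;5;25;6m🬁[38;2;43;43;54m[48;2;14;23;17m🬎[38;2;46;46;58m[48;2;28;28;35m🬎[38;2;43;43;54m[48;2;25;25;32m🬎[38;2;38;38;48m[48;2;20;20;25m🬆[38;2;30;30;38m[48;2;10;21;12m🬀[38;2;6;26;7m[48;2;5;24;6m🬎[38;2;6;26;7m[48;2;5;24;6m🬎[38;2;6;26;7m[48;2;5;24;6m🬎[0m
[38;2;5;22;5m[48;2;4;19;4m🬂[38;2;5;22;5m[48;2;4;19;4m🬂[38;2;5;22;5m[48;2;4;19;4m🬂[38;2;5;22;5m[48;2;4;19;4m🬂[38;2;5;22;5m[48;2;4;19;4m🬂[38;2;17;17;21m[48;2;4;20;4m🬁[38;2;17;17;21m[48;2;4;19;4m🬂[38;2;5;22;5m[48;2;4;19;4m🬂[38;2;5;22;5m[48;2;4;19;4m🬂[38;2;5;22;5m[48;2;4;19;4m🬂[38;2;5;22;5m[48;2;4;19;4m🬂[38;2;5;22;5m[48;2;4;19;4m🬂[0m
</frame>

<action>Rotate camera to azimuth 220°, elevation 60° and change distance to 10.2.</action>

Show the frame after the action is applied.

<frame>
[38;2;14;48;16m[48;2;13;45;15m🬎[38;2;14;48;16m[48;2;13;45;15m🬎[38;2;14;48;16m[48;2;13;45;15m🬎[38;2;14;48;16m[48;2;13;45;15m🬎[38;2;14;48;16m[48;2;13;45;15m🬎[38;2;14;48;16m[48;2;13;45;15m🬎[38;2;14;48;16m[48;2;13;45;15m🬎[38;2;14;48;16m[48;2;13;45;15m🬎[38;2;14;48;16m[48;2;13;45;15m🬎[38;2;14;48;16m[48;2;13;45;15m🬎[38;2;14;48;16m[48;2;13;45;15m🬎[38;2;14;48;16m[48;2;13;45;15m🬎[0m
[38;2;13;43;14m[48;2;11;40;13m🬂[38;2;13;43;14m[48;2;11;40;13m🬂[38;2;13;43;14m[48;2;11;40;13m🬂[38;2;13;43;14m[48;2;11;40;13m🬂[38;2;13;43;14m[48;2;11;40;13m🬂[38;2;13;43;14m[48;2;11;40;13m🬂[38;2;13;43;14m[48;2;11;40;13m🬂[38;2;13;43;14m[48;2;11;40;13m🬂[38;2;13;43;14m[48;2;11;40;13m🬂[38;2;13;43;14m[48;2;11;40;13m🬂[38;2;13;43;14m[48;2;11;40;13m🬂[38;2;13;43;14m[48;2;11;40;13m🬂[0m
[38;2;10;37;11m[48;2;9;34;10m🬎[38;2;10;37;11m[48;2;9;34;10m🬎[38;2;10;37;11m[48;2;9;34;10m🬎[38;2;10;37;11m[48;2;9;34;10m🬎[38;2;67;67;85m[48;2;10;36;11m🬦[38;2;92;92;114m[48;2;79;79;100m▐[38;2;117;117;138m[48;2;84;84;106m🬓[38;2;11;38;12m[48;2;65;65;82m🬁[38;2;10;37;11m[48;2;9;34;10m🬎[38;2;10;37;11m[48;2;9;34;10m🬎[38;2;10;37;11m[48;2;9;34;10m🬎[38;2;10;37;11m[48;2;9;34;10m🬎[0m
[38;2;8;32;9m[48;2;7;29;8m🬎[38;2;8;32;9m[48;2;7;29;8m🬎[38;2;8;32;9m[48;2;7;29;8m🬎[38;2;8;32;9m[48;2;7;29;8m🬎[38;2;49;49;62m[48;2;10;27;12m🬉[38;2;60;60;75m[48;2;35;35;44m🬎[38;2;60;60;75m[48;2;36;36;45m🬎[38;2;50;50;63m[48;2;24;24;30m🬆[38;2;8;32;9m[48;2;7;29;8m🬎[38;2;8;32;9m[48;2;7;29;8m🬎[38;2;8;32;9m[48;2;7;29;8m🬎[38;2;8;32;9m[48;2;7;29;8m🬎[0m
[38;2;6;26;7m[48;2;5;24;6m🬎[38;2;6;26;7m[48;2;5;24;6m🬎[38;2;6;26;7m[48;2;5;24;6m🬎[38;2;6;26;7m[48;2;5;24;6m🬎[38;2;6;26;7m[48;2;5;24;6m🬎[38;2;17;17;21m[48;2;5;25;6m🬂[38;2;17;17;21m[48;2;5;25;6m🬂[38;2;17;17;21m[48;2;5;25;6m🬀[38;2;6;26;7m[48;2;5;24;6m🬎[38;2;6;26;7m[48;2;5;24;6m🬎[38;2;6;26;7m[48;2;5;24;6m🬎[38;2;6;26;7m[48;2;5;24;6m🬎[0m
[38;2;5;22;5m[48;2;4;19;4m🬂[38;2;5;22;5m[48;2;4;19;4m🬂[38;2;5;22;5m[48;2;4;19;4m🬂[38;2;5;22;5m[48;2;4;19;4m🬂[38;2;5;22;5m[48;2;4;19;4m🬂[38;2;5;22;5m[48;2;4;19;4m🬂[38;2;5;22;5m[48;2;4;19;4m🬂[38;2;5;22;5m[48;2;4;19;4m🬂[38;2;5;22;5m[48;2;4;19;4m🬂[38;2;5;22;5m[48;2;4;19;4m🬂[38;2;5;22;5m[48;2;4;19;4m🬂[38;2;5;22;5m[48;2;4;19;4m🬂[0m
</frame>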